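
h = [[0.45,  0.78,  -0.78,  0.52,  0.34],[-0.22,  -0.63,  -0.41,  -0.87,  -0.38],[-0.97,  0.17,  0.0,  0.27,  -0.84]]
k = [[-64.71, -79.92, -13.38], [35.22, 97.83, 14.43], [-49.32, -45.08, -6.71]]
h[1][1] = -0.627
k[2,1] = -45.08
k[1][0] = 35.22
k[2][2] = -6.71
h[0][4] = 0.336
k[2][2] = -6.71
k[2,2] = -6.71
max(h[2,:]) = 0.271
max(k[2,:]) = -6.71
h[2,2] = 0.002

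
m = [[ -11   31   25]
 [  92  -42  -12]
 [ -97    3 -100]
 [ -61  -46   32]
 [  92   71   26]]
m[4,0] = 92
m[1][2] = -12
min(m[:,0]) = -97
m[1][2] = -12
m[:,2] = [25, -12, -100, 32, 26]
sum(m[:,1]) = 17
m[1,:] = [92, -42, -12]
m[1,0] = 92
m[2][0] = -97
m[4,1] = 71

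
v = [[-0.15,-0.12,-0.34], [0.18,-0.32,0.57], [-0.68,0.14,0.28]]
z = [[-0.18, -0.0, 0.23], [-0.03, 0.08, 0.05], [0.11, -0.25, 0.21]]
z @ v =[[-0.13, 0.05, 0.13],[-0.02, -0.02, 0.07],[-0.2, 0.10, -0.12]]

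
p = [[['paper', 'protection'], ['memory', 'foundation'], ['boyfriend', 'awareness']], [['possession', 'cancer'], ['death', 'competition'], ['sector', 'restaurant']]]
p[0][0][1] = 'protection'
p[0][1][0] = 'memory'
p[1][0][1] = 'cancer'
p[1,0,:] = ['possession', 'cancer']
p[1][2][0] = 'sector'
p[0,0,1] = 'protection'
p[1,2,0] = 'sector'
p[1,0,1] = 'cancer'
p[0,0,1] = 'protection'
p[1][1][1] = 'competition'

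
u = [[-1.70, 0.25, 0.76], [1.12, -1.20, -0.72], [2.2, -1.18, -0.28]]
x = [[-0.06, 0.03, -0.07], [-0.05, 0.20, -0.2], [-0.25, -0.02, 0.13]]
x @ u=[[-0.02, 0.03, -0.05], [-0.13, -0.02, -0.13], [0.69, -0.19, -0.21]]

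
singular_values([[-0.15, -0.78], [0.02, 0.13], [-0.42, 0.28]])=[0.84, 0.45]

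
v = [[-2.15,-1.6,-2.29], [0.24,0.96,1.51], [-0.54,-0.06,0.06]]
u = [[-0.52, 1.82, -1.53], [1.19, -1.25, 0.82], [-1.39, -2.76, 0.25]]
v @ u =[[2.4,4.41,1.40], [-1.08,-4.93,0.8], [0.13,-1.07,0.79]]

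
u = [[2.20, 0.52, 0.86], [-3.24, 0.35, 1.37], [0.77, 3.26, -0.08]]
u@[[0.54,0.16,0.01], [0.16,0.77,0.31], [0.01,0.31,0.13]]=[[1.28,1.02,0.30], [-1.68,0.18,0.25], [0.94,2.61,1.01]]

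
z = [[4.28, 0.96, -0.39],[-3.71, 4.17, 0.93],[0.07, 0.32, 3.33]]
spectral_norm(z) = 6.33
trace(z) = 11.78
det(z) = 70.66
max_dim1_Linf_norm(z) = 4.28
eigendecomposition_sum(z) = [[(2.29+0.96j), 0.51-1.09j, (-0.72-0.11j)], [(-1.77+4.41j), (2.1+0.94j), (0.19-1.38j)], [0.58+0.50j, 0.25-0.27j, (-0.2-0.1j)]] + [[(2.29-0.96j), (0.51+1.09j), (-0.72+0.11j)], [-1.77-4.41j, (2.1-0.94j), (0.19+1.38j)], [0.58-0.50j, (0.25+0.27j), -0.20+0.10j]] + [[(-0.31-0j), (-0.05-0j), (1.05+0j)], [-0.16-0.00j, -0.03-0.00j, (0.55+0j)], [-1.09-0.00j, (-0.19-0j), (3.73+0j)]]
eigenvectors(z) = [[0.01-0.46j, (0.01+0.46j), 0.27+0.00j],  [(0.88+0j), (0.88-0j), (0.14+0j)],  [0.05-0.13j, 0.05+0.13j, (0.95+0j)]]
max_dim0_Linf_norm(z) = 4.28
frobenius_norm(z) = 7.91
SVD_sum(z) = [[2.71, -1.58, -0.73],  [-4.52, 2.63, 1.22],  [-0.72, 0.42, 0.19]] + [[1.43, 1.81, 1.41],  [0.69, 0.87, 0.68],  [1.06, 1.33, 1.04]] + [[0.14, 0.73, -1.07], [0.12, 0.67, -0.98], [-0.27, -1.43, 2.09]]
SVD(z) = [[-0.51, -0.75, -0.42], [0.85, -0.36, -0.38], [0.14, -0.55, 0.82]] @ diag([6.3254362387598455, 3.603742829295167, 3.09969256696327]) @ [[-0.84, 0.49, 0.23], [-0.53, -0.67, -0.52], [-0.10, -0.56, 0.82]]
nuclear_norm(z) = 13.03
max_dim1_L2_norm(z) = 5.66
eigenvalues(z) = [(4.19+1.8j), (4.19-1.8j), (3.4+0j)]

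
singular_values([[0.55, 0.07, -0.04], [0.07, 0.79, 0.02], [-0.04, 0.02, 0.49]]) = [0.81, 0.56, 0.46]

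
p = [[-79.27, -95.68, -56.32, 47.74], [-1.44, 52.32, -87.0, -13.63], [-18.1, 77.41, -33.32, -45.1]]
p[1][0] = -1.44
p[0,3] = 47.74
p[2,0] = -18.1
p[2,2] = -33.32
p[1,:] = [-1.44, 52.32, -87.0, -13.63]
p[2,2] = -33.32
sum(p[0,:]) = -183.52999999999997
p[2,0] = -18.1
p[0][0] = -79.27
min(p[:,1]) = -95.68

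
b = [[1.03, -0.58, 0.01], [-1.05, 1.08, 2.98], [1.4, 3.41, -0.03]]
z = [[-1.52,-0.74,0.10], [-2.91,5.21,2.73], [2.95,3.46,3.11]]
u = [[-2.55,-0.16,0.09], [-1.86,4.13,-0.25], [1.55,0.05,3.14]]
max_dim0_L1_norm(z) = 9.41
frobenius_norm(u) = 6.28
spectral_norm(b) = 3.87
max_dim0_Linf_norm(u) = 4.13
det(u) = -34.56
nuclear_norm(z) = 12.69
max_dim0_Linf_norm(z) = 5.21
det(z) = -25.47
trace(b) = 2.08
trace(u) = 4.72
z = b + u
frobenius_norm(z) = 8.73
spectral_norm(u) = 4.84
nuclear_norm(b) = 8.10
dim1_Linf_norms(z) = [1.52, 5.21, 3.46]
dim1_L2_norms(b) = [1.18, 3.34, 3.69]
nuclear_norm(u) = 10.34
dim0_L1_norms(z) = [7.38, 9.41, 5.94]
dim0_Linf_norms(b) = [1.4, 3.41, 2.98]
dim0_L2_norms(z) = [4.41, 6.3, 4.14]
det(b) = -12.95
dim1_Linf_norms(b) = [1.03, 2.98, 3.41]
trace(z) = 6.80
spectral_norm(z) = 7.48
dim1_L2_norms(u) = [2.56, 4.54, 3.5]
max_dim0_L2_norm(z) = 6.3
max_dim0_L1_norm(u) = 5.96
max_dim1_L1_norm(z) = 10.85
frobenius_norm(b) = 5.11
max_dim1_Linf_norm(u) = 4.13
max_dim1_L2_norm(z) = 6.56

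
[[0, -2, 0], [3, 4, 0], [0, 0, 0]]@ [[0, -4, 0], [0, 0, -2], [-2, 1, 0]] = [[0, 0, 4], [0, -12, -8], [0, 0, 0]]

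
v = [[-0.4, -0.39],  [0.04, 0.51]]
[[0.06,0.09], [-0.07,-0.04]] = v @ [[-0.02, -0.16], [-0.13, -0.07]]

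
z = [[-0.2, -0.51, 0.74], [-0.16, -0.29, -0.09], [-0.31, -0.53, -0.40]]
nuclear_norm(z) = 1.73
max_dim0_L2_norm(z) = 0.85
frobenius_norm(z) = 1.23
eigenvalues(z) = [(-0.45+0.4j), (-0.45-0.4j), 0j]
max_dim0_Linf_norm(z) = 0.74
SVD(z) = [[-0.94, 0.31, 0.10], [-0.22, -0.35, -0.91], [-0.25, -0.88, 0.4]] @ diag([0.9398946787964048, 0.7868266946794666, 0.0013211018084105038]) @ [[0.32, 0.72, -0.62], [0.34, 0.52, 0.78], [0.88, -0.46, -0.08]]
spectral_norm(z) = 0.94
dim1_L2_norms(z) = [0.92, 0.34, 0.73]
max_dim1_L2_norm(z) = 0.92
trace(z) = -0.89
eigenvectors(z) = [[(0.74+0j), 0.74-0.00j, 0.88+0.00j], [-0.03+0.25j, -0.03-0.25j, -0.46+0.00j], [(-0.27+0.57j), (-0.27-0.57j), -0.07+0.00j]]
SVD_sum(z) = [[-0.28, -0.64, 0.55], [-0.07, -0.15, 0.13], [-0.07, -0.17, 0.14]] + [[0.08, 0.13, 0.19], [-0.09, -0.14, -0.22], [-0.24, -0.36, -0.54]] + [[0.00, -0.0, -0.00], [-0.00, 0.0, 0.00], [0.0, -0.00, -0.00]]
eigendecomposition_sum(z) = [[-0.10+0.25j, -0.25+0.46j, (0.37+0.09j)],[-0.08-0.04j, -0.15-0.10j, (-0.04+0.12j)],[-0.15-0.17j, -0.27-0.36j, (-0.2+0.25j)]] + [[-0.10-0.25j,-0.25-0.46j,(0.37-0.09j)], [-0.08+0.04j,(-0.15+0.1j),(-0.04-0.12j)], [(-0.15+0.17j),-0.27+0.36j,-0.20-0.25j]] + [[0j, -0.00+0.00j, 0j], [-0.00-0.00j, 0.00-0.00j, (-0-0j)], [(-0-0j), -0j, (-0-0j)]]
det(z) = 0.00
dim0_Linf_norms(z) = [0.31, 0.53, 0.74]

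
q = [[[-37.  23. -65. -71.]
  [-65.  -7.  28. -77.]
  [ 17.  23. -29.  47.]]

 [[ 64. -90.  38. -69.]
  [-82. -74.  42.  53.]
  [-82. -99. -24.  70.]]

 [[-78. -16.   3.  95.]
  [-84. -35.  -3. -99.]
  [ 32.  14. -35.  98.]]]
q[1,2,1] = -99.0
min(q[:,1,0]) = -84.0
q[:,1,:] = [[-65.0, -7.0, 28.0, -77.0], [-82.0, -74.0, 42.0, 53.0], [-84.0, -35.0, -3.0, -99.0]]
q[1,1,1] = -74.0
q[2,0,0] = -78.0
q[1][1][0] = -82.0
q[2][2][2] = -35.0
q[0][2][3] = 47.0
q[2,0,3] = 95.0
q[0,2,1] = 23.0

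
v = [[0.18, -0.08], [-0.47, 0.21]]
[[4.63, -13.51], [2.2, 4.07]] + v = [[4.81, -13.59], [1.73, 4.28]]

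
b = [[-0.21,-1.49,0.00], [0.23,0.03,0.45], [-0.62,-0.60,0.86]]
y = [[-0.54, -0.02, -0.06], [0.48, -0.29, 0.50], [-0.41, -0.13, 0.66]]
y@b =[[0.15, 0.84, -0.06], [-0.48, -1.02, 0.3], [-0.35, 0.21, 0.51]]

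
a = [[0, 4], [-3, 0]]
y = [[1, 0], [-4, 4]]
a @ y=[[-16, 16], [-3, 0]]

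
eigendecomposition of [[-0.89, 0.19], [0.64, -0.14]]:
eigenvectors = [[-0.81,-0.21], [0.59,-0.98]]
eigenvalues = [-1.03, -0.0]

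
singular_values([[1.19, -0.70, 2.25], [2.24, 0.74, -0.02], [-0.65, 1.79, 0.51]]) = [2.94, 2.08, 1.87]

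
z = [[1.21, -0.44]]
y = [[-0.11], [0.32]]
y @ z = [[-0.13, 0.05], [0.39, -0.14]]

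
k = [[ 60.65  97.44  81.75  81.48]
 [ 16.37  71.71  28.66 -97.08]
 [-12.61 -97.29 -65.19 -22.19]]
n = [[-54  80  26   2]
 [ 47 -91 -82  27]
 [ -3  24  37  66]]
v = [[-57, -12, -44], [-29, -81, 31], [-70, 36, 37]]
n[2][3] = 66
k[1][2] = 28.66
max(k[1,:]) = 71.71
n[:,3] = [2, 27, 66]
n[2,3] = 66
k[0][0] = 60.65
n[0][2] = 26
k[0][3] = 81.48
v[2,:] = [-70, 36, 37]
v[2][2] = 37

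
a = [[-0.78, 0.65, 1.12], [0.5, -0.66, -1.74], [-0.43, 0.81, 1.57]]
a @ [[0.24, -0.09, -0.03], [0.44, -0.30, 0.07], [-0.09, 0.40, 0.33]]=[[-0.0, 0.32, 0.44],[-0.01, -0.54, -0.64],[0.11, 0.42, 0.59]]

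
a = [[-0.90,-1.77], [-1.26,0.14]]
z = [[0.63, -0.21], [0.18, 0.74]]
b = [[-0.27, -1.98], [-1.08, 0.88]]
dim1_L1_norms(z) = [0.84, 0.92]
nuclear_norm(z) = 1.42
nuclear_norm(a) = 3.20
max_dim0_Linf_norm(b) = 1.98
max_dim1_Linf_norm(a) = 1.77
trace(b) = 0.61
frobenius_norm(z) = 1.01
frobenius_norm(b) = 2.44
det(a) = -2.36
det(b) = -2.38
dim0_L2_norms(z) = [0.66, 0.77]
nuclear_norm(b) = 3.27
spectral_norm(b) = 2.18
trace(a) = -0.76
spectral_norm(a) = 2.06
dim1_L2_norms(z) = [0.66, 0.76]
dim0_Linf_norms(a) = [1.26, 1.77]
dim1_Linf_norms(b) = [1.98, 1.08]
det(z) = 0.50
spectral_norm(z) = 0.77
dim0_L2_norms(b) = [1.11, 2.17]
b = a + z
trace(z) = 1.37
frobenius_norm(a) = 2.36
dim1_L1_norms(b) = [2.25, 1.96]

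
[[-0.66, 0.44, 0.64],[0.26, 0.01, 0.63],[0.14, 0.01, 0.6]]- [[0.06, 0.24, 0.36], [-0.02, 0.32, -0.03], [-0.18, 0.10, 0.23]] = [[-0.72, 0.2, 0.28], [0.28, -0.31, 0.66], [0.32, -0.09, 0.37]]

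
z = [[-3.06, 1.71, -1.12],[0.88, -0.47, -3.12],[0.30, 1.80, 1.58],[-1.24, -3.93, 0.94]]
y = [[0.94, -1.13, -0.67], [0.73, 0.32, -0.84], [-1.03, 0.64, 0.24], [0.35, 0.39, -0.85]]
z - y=[[-4.00, 2.84, -0.45],[0.15, -0.79, -2.28],[1.33, 1.16, 1.34],[-1.59, -4.32, 1.79]]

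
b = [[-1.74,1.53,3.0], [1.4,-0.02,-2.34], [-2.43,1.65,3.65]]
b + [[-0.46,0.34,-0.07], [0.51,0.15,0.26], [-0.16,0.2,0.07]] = [[-2.20, 1.87, 2.93], [1.91, 0.13, -2.08], [-2.59, 1.85, 3.72]]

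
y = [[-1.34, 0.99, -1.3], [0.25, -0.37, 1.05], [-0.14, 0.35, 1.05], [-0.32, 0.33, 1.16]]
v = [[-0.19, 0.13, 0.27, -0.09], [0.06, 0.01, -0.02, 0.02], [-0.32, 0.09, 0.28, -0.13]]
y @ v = [[0.73, -0.28, -0.75, 0.31], [-0.41, 0.12, 0.37, -0.17], [-0.29, 0.08, 0.25, -0.12], [-0.29, 0.07, 0.23, -0.12]]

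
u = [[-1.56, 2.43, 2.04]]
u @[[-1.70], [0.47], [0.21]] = [[4.22]]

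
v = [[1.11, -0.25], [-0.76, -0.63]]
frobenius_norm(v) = 1.51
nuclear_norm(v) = 2.01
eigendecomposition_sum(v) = [[1.15, -0.16], [-0.47, 0.06]] + [[-0.04, -0.09], [-0.29, -0.69]]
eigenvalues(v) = [1.21, -0.73]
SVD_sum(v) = [[1.05, 0.15], [-0.83, -0.12]] + [[0.06, -0.40], [0.07, -0.51]]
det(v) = -0.89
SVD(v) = [[-0.78, 0.62], [0.62, 0.78]] @ diag([1.356123355398964, 0.6557663036032388]) @ [[-0.99, -0.14],[0.14, -0.99]]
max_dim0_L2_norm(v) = 1.35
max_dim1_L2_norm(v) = 1.14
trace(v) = 0.48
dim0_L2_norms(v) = [1.35, 0.68]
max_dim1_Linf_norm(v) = 1.11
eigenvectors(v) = [[0.92,0.13], [-0.38,0.99]]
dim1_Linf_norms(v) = [1.11, 0.76]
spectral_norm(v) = 1.36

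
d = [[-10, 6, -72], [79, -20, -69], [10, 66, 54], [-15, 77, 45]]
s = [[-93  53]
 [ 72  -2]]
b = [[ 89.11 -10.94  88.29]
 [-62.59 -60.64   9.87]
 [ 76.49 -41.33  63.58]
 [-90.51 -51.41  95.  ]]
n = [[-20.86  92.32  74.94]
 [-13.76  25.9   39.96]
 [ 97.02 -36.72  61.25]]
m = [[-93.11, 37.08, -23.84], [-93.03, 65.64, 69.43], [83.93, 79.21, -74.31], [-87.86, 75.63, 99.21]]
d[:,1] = [6, -20, 66, 77]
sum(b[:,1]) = -164.32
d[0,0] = -10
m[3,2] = 99.21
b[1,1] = -60.64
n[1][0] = -13.76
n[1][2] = 39.96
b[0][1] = -10.94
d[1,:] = [79, -20, -69]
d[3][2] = 45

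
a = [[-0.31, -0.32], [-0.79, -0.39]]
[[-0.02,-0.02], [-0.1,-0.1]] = a @ [[0.19, 0.18], [-0.13, -0.12]]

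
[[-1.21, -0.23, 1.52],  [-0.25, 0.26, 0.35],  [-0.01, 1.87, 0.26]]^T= [[-1.21, -0.25, -0.01], [-0.23, 0.26, 1.87], [1.52, 0.35, 0.26]]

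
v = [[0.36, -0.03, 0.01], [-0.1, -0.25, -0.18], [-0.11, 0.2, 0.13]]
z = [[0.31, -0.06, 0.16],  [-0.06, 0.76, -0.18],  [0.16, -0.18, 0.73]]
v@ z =[[0.12, -0.05, 0.07], [-0.04, -0.15, -0.1], [-0.03, 0.14, 0.04]]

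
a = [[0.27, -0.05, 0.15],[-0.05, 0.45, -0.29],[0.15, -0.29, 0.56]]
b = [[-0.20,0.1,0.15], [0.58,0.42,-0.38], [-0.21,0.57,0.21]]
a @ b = [[-0.11,0.09,0.09], [0.33,0.02,-0.24], [-0.32,0.21,0.25]]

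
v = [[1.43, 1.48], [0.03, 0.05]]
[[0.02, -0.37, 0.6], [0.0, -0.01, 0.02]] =v @ [[-0.12, -0.20, 0.07], [0.13, -0.06, 0.34]]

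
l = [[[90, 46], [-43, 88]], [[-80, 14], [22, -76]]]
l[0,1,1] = 88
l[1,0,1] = 14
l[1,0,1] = 14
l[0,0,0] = 90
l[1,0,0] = -80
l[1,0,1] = 14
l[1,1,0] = 22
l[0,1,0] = -43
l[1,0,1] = 14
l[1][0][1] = 14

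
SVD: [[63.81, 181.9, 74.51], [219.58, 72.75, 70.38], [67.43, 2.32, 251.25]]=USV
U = [[-0.47, 0.45, 0.76], [-0.62, 0.45, -0.65], [-0.63, -0.77, 0.07]]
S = [341.83, 186.99, 130.54]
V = [[-0.61, -0.39, -0.69], [0.40, 0.60, -0.69], [-0.68, 0.70, 0.21]]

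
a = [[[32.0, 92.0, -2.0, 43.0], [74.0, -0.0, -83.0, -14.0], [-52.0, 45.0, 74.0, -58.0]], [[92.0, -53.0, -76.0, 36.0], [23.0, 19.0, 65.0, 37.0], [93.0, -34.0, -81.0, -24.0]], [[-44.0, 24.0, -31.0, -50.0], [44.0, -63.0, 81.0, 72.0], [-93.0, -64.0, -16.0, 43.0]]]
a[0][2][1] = 45.0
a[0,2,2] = 74.0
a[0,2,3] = -58.0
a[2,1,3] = 72.0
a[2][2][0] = -93.0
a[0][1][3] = -14.0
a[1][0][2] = -76.0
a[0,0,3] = 43.0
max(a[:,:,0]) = 93.0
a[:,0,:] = [[32.0, 92.0, -2.0, 43.0], [92.0, -53.0, -76.0, 36.0], [-44.0, 24.0, -31.0, -50.0]]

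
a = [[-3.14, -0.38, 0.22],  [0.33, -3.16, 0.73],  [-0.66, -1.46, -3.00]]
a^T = [[-3.14, 0.33, -0.66], [-0.38, -3.16, -1.46], [0.22, 0.73, -3.00]]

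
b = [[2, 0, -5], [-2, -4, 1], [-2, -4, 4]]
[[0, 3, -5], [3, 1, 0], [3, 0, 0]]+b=[[2, 3, -10], [1, -3, 1], [1, -4, 4]]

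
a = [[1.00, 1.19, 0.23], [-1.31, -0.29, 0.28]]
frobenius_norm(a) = 2.09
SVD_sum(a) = [[1.24, 0.85, -0.0], [-1.03, -0.7, 0.00]] + [[-0.24, 0.34, 0.23], [-0.28, 0.41, 0.28]]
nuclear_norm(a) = 2.69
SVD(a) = [[-0.77,0.64], [0.64,0.77]] @ diag([1.9472184140462336, 0.7456141414963043]) @ [[-0.83,-0.57,0.00], [-0.49,0.72,0.49]]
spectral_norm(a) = 1.95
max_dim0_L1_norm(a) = 2.31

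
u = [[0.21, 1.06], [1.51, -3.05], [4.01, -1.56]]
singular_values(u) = [5.16, 2.15]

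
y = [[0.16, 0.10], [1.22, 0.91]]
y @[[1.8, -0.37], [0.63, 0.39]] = [[0.35, -0.02], [2.77, -0.10]]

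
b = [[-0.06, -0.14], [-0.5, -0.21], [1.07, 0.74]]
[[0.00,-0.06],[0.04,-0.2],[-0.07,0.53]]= b @[[-0.08,0.26], [0.02,0.34]]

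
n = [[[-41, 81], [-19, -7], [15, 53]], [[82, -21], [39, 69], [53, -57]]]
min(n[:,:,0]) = -41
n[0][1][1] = -7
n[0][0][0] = -41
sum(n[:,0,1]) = 60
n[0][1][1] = -7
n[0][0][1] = 81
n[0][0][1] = 81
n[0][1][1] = -7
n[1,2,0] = 53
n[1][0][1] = -21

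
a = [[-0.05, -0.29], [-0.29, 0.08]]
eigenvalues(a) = [-0.28, 0.31]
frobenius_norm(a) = 0.42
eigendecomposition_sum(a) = [[-0.17, -0.14],  [-0.14, -0.11]] + [[0.12,  -0.15], [-0.15,  0.19]]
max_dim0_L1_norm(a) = 0.37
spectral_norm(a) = 0.31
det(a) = -0.09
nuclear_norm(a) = 0.59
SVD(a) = [[-0.63, 0.78], [0.78, 0.63]] @ diag([0.3121952220342716, 0.28219522203427155]) @ [[-0.63, 0.78],  [-0.78, -0.63]]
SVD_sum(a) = [[0.12, -0.15],[-0.15, 0.19]] + [[-0.17,-0.14], [-0.14,-0.11]]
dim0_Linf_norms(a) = [0.29, 0.29]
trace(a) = 0.03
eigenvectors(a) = [[-0.78, 0.63], [-0.63, -0.78]]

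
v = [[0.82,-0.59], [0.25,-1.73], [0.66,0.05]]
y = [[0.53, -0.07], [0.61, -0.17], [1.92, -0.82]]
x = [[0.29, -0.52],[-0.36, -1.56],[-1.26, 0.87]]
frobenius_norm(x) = 2.29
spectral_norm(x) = 1.93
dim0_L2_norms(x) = [1.34, 1.86]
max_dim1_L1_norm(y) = 2.74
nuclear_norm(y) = 2.40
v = x + y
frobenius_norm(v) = 2.12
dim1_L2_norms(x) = [0.6, 1.6, 1.53]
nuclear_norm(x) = 3.17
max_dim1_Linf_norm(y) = 1.92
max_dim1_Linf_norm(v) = 1.73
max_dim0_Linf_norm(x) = 1.56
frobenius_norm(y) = 2.25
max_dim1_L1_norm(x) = 2.13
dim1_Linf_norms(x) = [0.52, 1.56, 1.26]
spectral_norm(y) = 2.24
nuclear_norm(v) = 2.84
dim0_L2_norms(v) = [1.08, 1.83]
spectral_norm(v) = 1.91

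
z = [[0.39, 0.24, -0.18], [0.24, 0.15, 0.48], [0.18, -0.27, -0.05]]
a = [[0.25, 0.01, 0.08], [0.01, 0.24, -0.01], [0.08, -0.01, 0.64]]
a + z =[[0.64, 0.25, -0.1], [0.25, 0.39, 0.47], [0.26, -0.28, 0.59]]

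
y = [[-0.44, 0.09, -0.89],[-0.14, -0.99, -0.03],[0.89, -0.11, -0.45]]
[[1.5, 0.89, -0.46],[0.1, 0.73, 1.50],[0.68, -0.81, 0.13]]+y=[[1.06, 0.98, -1.35], [-0.04, -0.26, 1.47], [1.57, -0.92, -0.32]]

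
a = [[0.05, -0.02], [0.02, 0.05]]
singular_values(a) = [0.05, 0.05]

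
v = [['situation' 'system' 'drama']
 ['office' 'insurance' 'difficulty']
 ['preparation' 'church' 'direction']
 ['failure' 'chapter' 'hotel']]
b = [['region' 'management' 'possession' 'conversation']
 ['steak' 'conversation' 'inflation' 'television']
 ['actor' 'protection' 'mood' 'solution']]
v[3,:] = ['failure', 'chapter', 'hotel']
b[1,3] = 'television'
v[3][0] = 'failure'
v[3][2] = 'hotel'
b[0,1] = 'management'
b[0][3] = 'conversation'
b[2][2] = 'mood'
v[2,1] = 'church'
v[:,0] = ['situation', 'office', 'preparation', 'failure']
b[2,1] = 'protection'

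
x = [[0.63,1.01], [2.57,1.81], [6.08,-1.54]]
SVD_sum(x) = [[0.51, -0.06], [2.35, -0.25], [6.17, -0.67]] + [[0.12,1.07], [0.22,2.06], [-0.09,-0.87]]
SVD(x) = [[-0.08, -0.43], [-0.35, -0.83], [-0.93, 0.35]] @ diag([6.663950685453895, 2.495548288821227]) @ [[-0.99, 0.11], [-0.11, -0.99]]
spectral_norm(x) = 6.66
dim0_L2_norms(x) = [6.63, 2.58]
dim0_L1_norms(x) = [9.28, 4.36]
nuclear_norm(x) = 9.16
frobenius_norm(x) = 7.12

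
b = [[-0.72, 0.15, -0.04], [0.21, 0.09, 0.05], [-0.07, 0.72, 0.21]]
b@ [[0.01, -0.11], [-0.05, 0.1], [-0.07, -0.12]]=[[-0.01, 0.10],[-0.01, -0.02],[-0.05, 0.05]]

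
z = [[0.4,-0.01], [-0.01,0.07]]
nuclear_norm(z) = 0.47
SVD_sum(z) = [[0.4,  -0.01], [-0.01,  0.00]] + [[0.00, 0.0], [0.0, 0.07]]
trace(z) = 0.47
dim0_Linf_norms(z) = [0.4, 0.07]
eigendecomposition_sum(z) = [[0.40, -0.01],[-0.01, 0.00]] + [[0.0, 0.00], [0.0, 0.07]]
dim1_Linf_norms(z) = [0.4, 0.07]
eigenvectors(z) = [[1.00,0.03], [-0.03,1.0]]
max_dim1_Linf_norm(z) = 0.4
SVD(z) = [[-1.00, 0.03],[0.03, 1.0]] @ diag([0.4003027525481655, 0.06969724745183462]) @ [[-1.00,0.03],[0.03,1.0]]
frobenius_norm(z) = 0.41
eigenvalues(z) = [0.4, 0.07]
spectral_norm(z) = 0.40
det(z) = 0.03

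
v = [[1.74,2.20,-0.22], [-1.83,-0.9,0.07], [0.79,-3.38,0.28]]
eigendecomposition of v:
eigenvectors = [[(0.17-0.38j), 0.17+0.38j, -0.01+0.00j], [0.12+0.33j, (0.12-0.33j), (0.11+0j)], [(-0.84+0j), (-0.84-0j), 0.99+0.00j]]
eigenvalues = [(0.61+1.69j), (0.61-1.69j), (-0.09+0j)]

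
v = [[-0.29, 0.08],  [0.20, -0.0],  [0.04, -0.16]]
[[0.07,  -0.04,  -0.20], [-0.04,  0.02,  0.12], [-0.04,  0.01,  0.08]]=v @ [[-0.18, 0.12, 0.58], [0.18, -0.01, -0.38]]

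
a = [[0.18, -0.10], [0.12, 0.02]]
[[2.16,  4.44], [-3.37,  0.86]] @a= [[0.92, -0.13], [-0.50, 0.35]]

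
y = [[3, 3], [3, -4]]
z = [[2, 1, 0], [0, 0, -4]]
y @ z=[[6, 3, -12], [6, 3, 16]]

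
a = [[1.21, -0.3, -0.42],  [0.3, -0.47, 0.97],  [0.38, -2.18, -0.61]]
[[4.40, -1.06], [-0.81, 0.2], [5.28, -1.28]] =a @ [[2.51, -0.6], [-1.35, 0.33], [-2.27, 0.55]]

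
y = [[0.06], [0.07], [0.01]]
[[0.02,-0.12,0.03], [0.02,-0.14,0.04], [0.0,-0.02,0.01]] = y@[[0.28, -1.95, 0.56]]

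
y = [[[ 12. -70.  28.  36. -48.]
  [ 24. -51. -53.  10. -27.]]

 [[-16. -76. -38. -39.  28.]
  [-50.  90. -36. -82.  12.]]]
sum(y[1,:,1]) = 14.0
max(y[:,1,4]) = 12.0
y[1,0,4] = 28.0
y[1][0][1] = -76.0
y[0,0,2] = 28.0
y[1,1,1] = 90.0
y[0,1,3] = 10.0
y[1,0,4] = 28.0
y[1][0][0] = -16.0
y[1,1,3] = -82.0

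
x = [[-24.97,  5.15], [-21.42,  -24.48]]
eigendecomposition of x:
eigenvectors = [[-0.01+0.44j, -0.01-0.44j], [(-0.9+0j), -0.90-0.00j]]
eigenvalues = [(-24.72+10.5j), (-24.72-10.5j)]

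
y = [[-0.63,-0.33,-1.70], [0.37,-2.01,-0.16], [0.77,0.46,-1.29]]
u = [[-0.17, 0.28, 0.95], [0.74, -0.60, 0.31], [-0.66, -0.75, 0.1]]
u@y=[[0.94, -0.07, -0.98], [-0.45, 1.1, -1.56], [0.22, 1.77, 1.11]]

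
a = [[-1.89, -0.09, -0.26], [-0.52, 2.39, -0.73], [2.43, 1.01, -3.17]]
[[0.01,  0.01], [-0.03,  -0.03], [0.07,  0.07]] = a @ [[0.00, 0.0],[-0.02, -0.02],[-0.03, -0.03]]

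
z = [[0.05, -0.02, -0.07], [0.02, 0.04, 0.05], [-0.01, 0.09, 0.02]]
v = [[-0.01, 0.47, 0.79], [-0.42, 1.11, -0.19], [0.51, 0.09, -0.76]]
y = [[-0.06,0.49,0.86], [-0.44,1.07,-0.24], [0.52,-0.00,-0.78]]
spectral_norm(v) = 1.31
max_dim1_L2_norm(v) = 1.2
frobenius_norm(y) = 1.81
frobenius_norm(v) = 1.77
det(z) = -0.00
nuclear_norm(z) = 0.23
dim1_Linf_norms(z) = [0.07, 0.05, 0.09]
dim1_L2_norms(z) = [0.09, 0.07, 0.09]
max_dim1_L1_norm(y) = 1.75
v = y + z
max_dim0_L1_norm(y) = 1.88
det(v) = -0.66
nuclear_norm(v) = 2.87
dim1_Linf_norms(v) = [0.79, 1.11, 0.76]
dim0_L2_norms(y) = [0.68, 1.18, 1.19]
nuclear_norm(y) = 2.90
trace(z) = 0.11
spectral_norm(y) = 1.35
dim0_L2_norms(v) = [0.66, 1.21, 1.11]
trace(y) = 0.23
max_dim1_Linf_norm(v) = 1.11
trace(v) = 0.34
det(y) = -0.66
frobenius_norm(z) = 0.14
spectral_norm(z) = 0.12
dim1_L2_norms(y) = [0.99, 1.18, 0.94]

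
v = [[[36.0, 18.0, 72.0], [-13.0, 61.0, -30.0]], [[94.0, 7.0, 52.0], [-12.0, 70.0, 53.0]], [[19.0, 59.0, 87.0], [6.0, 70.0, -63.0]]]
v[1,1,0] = -12.0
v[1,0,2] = 52.0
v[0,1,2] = -30.0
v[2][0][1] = 59.0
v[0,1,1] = 61.0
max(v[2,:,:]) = 87.0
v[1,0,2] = 52.0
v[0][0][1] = 18.0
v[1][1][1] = 70.0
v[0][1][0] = -13.0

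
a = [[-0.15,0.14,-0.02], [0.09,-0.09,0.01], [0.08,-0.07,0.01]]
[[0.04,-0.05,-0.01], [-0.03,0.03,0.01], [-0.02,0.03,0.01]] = a @[[-0.01, 0.19, 0.02], [0.32, -0.18, -0.04], [0.18, -0.03, 0.09]]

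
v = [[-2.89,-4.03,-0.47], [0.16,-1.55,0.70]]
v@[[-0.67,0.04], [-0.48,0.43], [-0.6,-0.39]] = [[4.15, -1.67], [0.22, -0.93]]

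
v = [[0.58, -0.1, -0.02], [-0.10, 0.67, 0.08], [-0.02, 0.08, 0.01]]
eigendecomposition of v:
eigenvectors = [[0.53, -0.85, 0.01], [-0.84, -0.53, -0.12], [-0.11, -0.05, 0.99]]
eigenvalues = [0.74, 0.52, 0.0]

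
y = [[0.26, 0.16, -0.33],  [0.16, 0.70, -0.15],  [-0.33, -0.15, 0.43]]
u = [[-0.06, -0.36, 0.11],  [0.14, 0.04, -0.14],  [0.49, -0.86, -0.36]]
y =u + [[0.32, 0.52, -0.44], [0.02, 0.66, -0.01], [-0.82, 0.71, 0.79]]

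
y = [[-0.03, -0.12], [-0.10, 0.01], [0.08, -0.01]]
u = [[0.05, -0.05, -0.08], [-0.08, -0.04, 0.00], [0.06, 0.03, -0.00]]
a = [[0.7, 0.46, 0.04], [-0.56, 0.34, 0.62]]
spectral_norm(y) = 0.13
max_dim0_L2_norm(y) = 0.13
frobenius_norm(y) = 0.18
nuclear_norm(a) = 1.72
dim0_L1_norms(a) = [1.26, 0.8, 0.66]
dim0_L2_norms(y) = [0.13, 0.12]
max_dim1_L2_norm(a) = 0.9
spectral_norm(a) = 0.99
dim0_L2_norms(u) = [0.11, 0.07, 0.08]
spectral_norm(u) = 0.12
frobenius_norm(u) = 0.15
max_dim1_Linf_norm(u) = 0.08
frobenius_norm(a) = 1.23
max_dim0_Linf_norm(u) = 0.08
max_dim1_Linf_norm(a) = 0.7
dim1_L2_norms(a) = [0.84, 0.9]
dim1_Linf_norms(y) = [0.12, 0.1, 0.08]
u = y @ a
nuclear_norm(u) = 0.22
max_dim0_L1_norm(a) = 1.26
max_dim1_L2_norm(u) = 0.11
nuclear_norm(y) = 0.25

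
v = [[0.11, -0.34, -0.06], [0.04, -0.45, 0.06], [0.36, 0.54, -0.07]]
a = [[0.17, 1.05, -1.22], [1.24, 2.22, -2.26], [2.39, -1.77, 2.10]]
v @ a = [[-0.55, -0.53, 0.51], [-0.41, -1.06, 1.09], [0.56, 1.70, -1.81]]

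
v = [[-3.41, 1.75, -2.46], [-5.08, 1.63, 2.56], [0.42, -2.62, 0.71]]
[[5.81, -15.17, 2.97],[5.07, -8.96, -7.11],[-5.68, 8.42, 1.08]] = v@[[-0.48, 1.90, 0.09], [2.02, -2.42, -0.94], [-0.26, 1.81, -2.0]]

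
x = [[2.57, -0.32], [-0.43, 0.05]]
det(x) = -0.009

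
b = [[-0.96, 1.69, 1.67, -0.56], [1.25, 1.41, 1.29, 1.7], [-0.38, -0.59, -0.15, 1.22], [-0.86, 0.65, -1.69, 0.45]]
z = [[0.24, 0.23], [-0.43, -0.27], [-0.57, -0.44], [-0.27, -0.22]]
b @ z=[[-1.76,-1.29], [-1.50,-1.03], [-0.08,-0.13], [0.36,0.27]]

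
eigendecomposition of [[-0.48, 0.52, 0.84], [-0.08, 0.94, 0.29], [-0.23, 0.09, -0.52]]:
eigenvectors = [[0.87+0.00j, (0.87-0j), -0.35+0.00j],[0.08-0.07j, 0.08+0.07j, -0.94+0.00j],[-0.06+0.47j, (-0.06-0.47j), (-0+0j)]]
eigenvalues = [(-0.49+0.41j), (-0.49-0.41j), (0.91+0j)]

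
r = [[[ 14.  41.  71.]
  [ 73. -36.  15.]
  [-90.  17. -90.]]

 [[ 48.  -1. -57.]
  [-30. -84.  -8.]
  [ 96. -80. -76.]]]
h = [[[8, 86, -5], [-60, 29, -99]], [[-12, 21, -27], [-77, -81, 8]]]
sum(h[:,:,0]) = -141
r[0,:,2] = [71.0, 15.0, -90.0]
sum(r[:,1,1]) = -120.0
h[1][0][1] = 21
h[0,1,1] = 29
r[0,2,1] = 17.0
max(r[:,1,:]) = 73.0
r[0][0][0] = 14.0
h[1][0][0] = -12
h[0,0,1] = 86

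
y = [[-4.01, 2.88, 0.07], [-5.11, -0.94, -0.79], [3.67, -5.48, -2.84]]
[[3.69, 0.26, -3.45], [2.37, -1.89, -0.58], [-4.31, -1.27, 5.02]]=y@ [[-0.53,0.30,0.24], [0.55,0.51,-0.87], [-0.23,-0.15,0.22]]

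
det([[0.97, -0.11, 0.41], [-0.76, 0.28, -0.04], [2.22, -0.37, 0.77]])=0.001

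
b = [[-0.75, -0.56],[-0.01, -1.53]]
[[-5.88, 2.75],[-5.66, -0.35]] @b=[[4.38,-0.91], [4.25,3.71]]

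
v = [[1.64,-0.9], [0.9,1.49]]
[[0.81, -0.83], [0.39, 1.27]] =v@[[0.48, -0.03], [-0.03, 0.87]]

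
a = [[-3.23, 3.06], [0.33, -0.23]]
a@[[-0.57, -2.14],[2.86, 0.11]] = [[10.59, 7.25], [-0.85, -0.73]]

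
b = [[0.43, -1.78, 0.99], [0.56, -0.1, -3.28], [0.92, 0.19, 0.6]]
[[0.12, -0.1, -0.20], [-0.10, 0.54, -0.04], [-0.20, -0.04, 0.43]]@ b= [[-0.19,  -0.24,  0.33],[0.22,  0.12,  -1.89],[0.29,  0.44,  0.19]]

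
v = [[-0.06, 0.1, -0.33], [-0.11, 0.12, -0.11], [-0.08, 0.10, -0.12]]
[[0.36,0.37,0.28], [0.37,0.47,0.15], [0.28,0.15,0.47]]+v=[[0.3,  0.47,  -0.05], [0.26,  0.59,  0.04], [0.20,  0.25,  0.35]]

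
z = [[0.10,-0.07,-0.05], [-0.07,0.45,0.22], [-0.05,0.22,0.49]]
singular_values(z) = [0.7, 0.25, 0.09]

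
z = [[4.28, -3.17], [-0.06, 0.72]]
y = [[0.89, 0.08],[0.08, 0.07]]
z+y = [[5.17,-3.09],[0.02,0.79]]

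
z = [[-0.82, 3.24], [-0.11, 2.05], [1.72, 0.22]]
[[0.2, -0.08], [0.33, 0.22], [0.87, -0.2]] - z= [[1.02, -3.32], [0.44, -1.83], [-0.85, -0.42]]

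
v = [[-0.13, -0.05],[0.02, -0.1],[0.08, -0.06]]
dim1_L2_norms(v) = [0.14, 0.1, 0.1]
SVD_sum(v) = [[-0.13, 0.01],[0.02, -0.0],[0.08, -0.0]] + [[-0.00, -0.06], [-0.00, -0.10], [-0.0, -0.06]]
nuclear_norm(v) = 0.28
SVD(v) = [[-0.83, -0.43],[0.16, -0.78],[0.53, -0.45]] @ diag([0.15398644002154596, 0.12683917490070182]) @ [[1.0, -0.04], [0.04, 1.00]]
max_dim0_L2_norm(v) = 0.15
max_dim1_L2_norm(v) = 0.14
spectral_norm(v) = 0.15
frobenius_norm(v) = 0.20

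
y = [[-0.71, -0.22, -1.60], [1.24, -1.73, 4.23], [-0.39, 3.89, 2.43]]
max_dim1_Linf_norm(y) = 4.23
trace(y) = -0.01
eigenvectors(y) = [[0.16, -0.95, -0.26], [-0.85, -0.24, 0.49], [0.49, 0.20, 0.83]]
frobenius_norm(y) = 6.84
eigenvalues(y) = [-4.42, -0.42, 4.83]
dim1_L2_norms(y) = [1.76, 4.74, 4.6]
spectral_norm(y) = 5.28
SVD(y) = [[-0.32, -0.04, -0.94],  [0.76, 0.59, -0.29],  [0.57, -0.81, -0.16]] @ diag([5.276363733332618, 4.327553245702576, 0.3965711275186166]) @ [[0.18, 0.18, 0.97], [0.25, -0.96, 0.14], [0.95, 0.22, -0.22]]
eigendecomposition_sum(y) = [[-0.23, 0.56, -0.4], [1.21, -2.96, 2.11], [-0.7, 1.71, -1.22]] + [[-0.41, -0.11, -0.06], [-0.11, -0.03, -0.02], [0.09, 0.02, 0.01]] + [[-0.07,-0.67,-1.14],  [0.13,1.26,2.13],  [0.23,2.15,3.64]]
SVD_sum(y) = [[-0.31, -0.31, -1.66], [0.72, 0.73, 3.86], [0.54, 0.55, 2.89]] + [[-0.05, 0.18, -0.02], [0.63, -2.44, 0.35], [-0.87, 3.35, -0.48]] + [[-0.36, -0.08, 0.08], [-0.11, -0.02, 0.02], [-0.06, -0.01, 0.01]]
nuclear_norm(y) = 10.00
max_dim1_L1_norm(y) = 7.2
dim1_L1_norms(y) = [2.53, 7.2, 6.71]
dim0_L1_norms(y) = [2.34, 5.84, 8.26]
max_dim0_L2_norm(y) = 5.13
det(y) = 9.06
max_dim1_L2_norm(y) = 4.74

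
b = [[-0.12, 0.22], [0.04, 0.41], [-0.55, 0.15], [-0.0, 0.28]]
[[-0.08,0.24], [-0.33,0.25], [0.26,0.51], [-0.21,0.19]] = b @ [[-0.67, -0.74],  [-0.74, 0.67]]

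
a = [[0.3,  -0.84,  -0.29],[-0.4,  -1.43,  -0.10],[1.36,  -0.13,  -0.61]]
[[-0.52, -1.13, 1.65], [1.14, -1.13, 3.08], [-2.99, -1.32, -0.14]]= a @ [[-2.21,-0.29,-0.10], [-0.18,0.78,-2.16], [0.02,1.35,0.47]]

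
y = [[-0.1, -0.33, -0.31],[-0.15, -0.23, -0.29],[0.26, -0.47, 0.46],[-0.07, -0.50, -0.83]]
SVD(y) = [[-0.38, 0.19, -0.48], [-0.33, 0.05, -0.70], [0.20, 0.97, 0.07], [-0.84, 0.12, 0.52]] @ diag([1.1507635164621055, 0.687713385984297, 0.14558031432093713]) @ [[0.17, 0.46, 0.87],[0.32, -0.86, 0.39],[0.93, 0.21, -0.29]]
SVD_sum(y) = [[-0.08,  -0.20,  -0.38], [-0.07,  -0.18,  -0.33], [0.04,  0.11,  0.2], [-0.17,  -0.44,  -0.84]] + [[0.04, -0.11, 0.05],[0.01, -0.03, 0.01],[0.21, -0.58, 0.26],[0.03, -0.07, 0.03]] + [[-0.07,-0.01,0.02],[-0.1,-0.02,0.03],[0.01,0.00,-0.00],[0.07,0.02,-0.02]]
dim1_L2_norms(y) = [0.46, 0.4, 0.71, 0.97]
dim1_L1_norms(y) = [0.74, 0.67, 1.19, 1.4]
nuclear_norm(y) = 1.98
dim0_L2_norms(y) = [0.32, 0.8, 1.04]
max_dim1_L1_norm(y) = 1.4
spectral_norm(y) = 1.15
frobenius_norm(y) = 1.35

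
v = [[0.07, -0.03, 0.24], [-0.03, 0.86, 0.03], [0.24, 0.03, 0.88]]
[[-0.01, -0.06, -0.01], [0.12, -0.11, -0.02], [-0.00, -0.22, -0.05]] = v @ [[-0.10, -0.09, 0.14], [0.14, -0.12, -0.02], [0.02, -0.22, -0.09]]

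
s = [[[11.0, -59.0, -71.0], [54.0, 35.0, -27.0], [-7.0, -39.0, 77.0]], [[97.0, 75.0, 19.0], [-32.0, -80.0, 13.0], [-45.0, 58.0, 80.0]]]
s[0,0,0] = 11.0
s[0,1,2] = -27.0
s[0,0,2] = -71.0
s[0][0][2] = -71.0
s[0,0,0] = 11.0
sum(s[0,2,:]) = 31.0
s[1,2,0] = -45.0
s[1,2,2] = 80.0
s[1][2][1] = 58.0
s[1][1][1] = -80.0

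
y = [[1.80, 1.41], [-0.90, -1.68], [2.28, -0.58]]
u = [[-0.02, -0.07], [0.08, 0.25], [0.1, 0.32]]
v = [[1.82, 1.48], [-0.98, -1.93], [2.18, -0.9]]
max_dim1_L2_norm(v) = 2.36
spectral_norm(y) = 3.26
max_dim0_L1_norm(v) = 4.98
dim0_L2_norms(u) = [0.13, 0.41]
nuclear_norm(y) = 5.20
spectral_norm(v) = 3.28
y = v + u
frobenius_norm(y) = 3.79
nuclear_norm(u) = 0.43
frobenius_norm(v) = 3.97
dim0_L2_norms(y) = [3.04, 2.27]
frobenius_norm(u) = 0.43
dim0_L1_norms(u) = [0.2, 0.64]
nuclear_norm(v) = 5.52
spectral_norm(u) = 0.43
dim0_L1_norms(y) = [4.98, 3.67]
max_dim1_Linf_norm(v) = 2.18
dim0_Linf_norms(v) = [2.18, 1.93]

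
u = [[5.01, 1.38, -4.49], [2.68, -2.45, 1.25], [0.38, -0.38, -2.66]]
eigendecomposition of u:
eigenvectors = [[(0.94+0j), -0.13+0.19j, -0.13-0.19j], [(0.33+0j), (0.9+0j), (0.9-0j)], [(0.03+0j), (0.09+0.36j), (0.09-0.36j)]]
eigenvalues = [(5.35+0j), (-2.73+1.07j), (-2.73-1.07j)]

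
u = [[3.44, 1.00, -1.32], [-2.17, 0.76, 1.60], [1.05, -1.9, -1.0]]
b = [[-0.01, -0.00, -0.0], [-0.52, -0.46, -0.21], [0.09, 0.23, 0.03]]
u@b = [[-0.67, -0.76, -0.25], [-0.23, 0.02, -0.11], [0.89, 0.64, 0.37]]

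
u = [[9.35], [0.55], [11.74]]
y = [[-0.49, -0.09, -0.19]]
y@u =[[-6.86]]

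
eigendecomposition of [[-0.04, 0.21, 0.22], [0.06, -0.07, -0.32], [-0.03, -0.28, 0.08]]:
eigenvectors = [[0.1, -0.98, -0.71], [-0.63, 0.05, 0.61], [0.77, -0.19, 0.36]]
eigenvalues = [0.31, -0.01, -0.33]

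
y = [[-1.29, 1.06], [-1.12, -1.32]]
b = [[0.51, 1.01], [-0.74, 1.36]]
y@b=[[-1.44, 0.14], [0.41, -2.93]]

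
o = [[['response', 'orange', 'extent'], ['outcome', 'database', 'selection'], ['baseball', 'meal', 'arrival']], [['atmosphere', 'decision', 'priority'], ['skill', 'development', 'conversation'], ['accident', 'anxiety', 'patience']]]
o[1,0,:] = ['atmosphere', 'decision', 'priority']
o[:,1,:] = [['outcome', 'database', 'selection'], ['skill', 'development', 'conversation']]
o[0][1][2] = 'selection'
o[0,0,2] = 'extent'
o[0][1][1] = 'database'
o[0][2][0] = 'baseball'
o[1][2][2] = 'patience'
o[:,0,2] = ['extent', 'priority']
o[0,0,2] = 'extent'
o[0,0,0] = 'response'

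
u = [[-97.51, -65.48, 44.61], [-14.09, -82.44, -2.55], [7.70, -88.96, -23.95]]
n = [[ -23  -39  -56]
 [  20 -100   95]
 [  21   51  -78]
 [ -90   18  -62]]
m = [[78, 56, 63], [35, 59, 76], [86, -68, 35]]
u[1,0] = -14.09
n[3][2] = -62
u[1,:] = [-14.09, -82.44, -2.55]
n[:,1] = [-39, -100, 51, 18]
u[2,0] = 7.7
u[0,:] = [-97.51, -65.48, 44.61]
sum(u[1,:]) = -99.08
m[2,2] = 35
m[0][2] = 63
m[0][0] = 78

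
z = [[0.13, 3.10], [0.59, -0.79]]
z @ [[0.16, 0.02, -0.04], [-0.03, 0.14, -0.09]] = [[-0.07,0.44,-0.28], [0.12,-0.1,0.05]]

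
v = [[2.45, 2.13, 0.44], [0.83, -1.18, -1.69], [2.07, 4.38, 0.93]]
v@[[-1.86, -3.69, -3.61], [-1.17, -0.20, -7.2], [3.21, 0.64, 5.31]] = [[-5.64, -9.18, -21.84], [-5.59, -3.91, -3.47], [-5.99, -7.92, -34.07]]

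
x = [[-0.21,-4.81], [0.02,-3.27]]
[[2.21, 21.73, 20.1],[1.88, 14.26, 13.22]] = x @ [[2.3, -3.13, -2.70], [-0.56, -4.38, -4.06]]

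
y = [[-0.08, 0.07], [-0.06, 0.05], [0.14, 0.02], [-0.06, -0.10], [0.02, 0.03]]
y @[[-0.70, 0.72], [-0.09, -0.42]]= [[0.05, -0.09], [0.04, -0.06], [-0.1, 0.09], [0.05, -0.00], [-0.02, 0.0]]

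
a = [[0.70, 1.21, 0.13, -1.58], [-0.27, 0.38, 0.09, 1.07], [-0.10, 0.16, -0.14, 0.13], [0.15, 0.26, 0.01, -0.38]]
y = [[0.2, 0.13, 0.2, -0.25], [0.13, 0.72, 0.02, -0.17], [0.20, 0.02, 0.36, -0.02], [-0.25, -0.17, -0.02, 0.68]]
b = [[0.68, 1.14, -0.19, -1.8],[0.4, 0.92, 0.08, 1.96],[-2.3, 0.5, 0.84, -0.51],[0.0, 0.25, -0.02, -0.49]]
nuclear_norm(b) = 6.91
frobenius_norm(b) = 4.09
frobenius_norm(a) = 2.48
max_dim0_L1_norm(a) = 3.16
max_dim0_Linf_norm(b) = 2.3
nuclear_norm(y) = 1.96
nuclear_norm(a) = 3.40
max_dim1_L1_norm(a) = 3.62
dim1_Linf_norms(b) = [1.8, 1.96, 2.3, 0.49]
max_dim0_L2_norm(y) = 0.75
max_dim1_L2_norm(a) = 2.11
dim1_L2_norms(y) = [0.4, 0.75, 0.41, 0.74]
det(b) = -0.26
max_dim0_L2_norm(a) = 1.95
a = b @ y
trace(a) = 0.56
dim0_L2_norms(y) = [0.4, 0.75, 0.41, 0.74]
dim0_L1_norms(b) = [3.38, 2.81, 1.13, 4.76]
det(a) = 0.00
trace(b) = 1.95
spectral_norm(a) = 2.29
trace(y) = 1.96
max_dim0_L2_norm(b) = 2.75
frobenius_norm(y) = 1.20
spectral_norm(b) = 2.83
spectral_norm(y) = 0.98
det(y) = -0.00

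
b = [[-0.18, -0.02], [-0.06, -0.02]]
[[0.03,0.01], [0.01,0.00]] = b @ [[-0.16,-0.08], [-0.10,0.18]]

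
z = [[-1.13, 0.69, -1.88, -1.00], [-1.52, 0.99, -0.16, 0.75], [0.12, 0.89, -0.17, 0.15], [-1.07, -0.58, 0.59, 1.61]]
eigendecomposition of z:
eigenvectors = [[0.67+0.00j, 0.67-0.00j, (-0.21+0j), (0.17+0j)], [(0.39+0.05j), (0.39-0.05j), (0.81+0j), -0.83+0.00j], [(-0.18-0.43j), (-0.18+0.43j), 0.42+0.00j, (-0.53+0j)], [0.35+0.25j, 0.35-0.25j, 0.34+0.00j, (0.04+0j)]]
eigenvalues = [(-0.74+0.88j), (-0.74-0.88j), (1.61+0j), (1.17+0j)]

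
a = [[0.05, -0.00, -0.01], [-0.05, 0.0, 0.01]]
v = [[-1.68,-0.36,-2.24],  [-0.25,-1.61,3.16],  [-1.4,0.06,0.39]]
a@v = [[-0.07,  -0.02,  -0.12], [0.07,  0.02,  0.12]]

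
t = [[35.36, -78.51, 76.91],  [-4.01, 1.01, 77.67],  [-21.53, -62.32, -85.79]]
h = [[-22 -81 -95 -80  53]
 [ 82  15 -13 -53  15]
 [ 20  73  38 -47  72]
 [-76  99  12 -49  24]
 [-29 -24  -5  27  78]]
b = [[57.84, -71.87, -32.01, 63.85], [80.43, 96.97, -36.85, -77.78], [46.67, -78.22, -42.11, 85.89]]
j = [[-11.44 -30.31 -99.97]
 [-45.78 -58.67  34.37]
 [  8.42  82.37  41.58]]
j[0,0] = -11.44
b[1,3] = -77.78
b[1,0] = 80.43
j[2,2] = 41.58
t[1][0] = -4.01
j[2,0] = 8.42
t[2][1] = -62.32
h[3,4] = 24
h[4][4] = 78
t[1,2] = 77.67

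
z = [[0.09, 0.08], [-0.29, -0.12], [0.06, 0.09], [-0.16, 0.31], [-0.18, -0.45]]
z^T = [[0.09, -0.29, 0.06, -0.16, -0.18], [0.08, -0.12, 0.09, 0.31, -0.45]]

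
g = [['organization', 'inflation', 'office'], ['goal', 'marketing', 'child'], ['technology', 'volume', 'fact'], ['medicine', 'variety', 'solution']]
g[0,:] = ['organization', 'inflation', 'office']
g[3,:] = ['medicine', 'variety', 'solution']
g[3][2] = 'solution'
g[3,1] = 'variety'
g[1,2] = 'child'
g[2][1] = 'volume'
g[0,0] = 'organization'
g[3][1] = 'variety'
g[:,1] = ['inflation', 'marketing', 'volume', 'variety']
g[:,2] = ['office', 'child', 'fact', 'solution']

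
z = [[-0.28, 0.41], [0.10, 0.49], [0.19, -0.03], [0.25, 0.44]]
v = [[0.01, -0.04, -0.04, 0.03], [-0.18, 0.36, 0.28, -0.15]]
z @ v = [[-0.08, 0.16, 0.13, -0.07], [-0.09, 0.17, 0.13, -0.07], [0.01, -0.02, -0.02, 0.01], [-0.08, 0.15, 0.11, -0.06]]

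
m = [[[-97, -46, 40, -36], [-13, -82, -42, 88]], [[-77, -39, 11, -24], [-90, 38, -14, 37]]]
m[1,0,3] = -24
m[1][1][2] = -14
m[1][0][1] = -39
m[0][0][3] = -36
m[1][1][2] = -14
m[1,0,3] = -24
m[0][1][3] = 88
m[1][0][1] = -39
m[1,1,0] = -90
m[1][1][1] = 38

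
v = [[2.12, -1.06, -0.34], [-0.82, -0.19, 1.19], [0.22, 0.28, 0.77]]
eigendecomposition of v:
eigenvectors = [[0.32, 0.96, 0.58], [0.92, -0.27, 0.33], [-0.22, 0.08, 0.75]]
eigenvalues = [-0.75, 2.38, 1.06]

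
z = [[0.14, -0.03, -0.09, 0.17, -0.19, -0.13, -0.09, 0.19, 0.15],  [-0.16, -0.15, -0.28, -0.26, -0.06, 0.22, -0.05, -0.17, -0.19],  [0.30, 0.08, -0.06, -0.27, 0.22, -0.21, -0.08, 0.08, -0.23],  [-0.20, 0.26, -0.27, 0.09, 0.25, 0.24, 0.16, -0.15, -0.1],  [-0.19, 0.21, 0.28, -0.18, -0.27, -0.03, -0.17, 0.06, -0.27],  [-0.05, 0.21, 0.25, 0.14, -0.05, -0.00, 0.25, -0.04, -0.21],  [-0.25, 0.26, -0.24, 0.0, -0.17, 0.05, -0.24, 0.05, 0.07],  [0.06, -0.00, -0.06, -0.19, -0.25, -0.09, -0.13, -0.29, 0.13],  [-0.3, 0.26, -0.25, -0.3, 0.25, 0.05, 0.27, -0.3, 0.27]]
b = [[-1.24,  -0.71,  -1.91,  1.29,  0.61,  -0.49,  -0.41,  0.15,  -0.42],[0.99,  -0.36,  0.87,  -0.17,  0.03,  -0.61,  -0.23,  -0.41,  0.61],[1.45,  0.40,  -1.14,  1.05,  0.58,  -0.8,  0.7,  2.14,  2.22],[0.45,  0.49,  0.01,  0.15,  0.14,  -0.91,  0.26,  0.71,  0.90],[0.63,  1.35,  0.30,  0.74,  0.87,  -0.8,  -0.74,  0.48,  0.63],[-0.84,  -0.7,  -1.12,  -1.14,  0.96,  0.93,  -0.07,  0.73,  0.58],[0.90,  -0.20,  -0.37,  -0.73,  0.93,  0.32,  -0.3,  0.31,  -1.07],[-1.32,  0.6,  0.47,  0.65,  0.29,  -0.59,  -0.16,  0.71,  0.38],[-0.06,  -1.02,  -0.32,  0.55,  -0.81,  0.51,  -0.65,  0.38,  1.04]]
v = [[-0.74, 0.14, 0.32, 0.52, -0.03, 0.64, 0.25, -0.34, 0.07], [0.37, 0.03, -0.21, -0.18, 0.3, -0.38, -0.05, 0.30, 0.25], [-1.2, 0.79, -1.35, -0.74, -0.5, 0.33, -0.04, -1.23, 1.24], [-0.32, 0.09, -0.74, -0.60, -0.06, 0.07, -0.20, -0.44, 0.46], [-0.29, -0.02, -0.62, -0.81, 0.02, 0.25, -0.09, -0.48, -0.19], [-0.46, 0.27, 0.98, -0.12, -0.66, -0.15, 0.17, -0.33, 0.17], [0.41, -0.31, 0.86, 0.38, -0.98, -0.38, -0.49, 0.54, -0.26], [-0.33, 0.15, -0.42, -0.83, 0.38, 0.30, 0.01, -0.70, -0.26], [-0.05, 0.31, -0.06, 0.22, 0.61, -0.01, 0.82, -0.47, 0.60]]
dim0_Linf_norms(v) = [1.2, 0.79, 1.35, 0.83, 0.98, 0.64, 0.82, 1.23, 1.24]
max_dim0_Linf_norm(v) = 1.35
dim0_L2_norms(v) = [1.67, 0.97, 2.19, 1.66, 1.5, 0.99, 1.03, 1.8, 1.54]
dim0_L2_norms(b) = [2.91, 2.19, 2.74, 2.43, 2.0, 2.07, 1.37, 2.6, 3.06]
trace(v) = -3.38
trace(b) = 0.66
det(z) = 0.00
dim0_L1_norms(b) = [7.88, 5.83, 6.51, 6.47, 5.22, 5.96, 3.52, 6.02, 7.85]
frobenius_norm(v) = 4.61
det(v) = -0.00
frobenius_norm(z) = 1.71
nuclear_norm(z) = 4.43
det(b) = -61.16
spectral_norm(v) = 3.53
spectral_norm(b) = 4.54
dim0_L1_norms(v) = [4.17, 2.11, 5.56, 4.4, 3.54, 2.51, 2.12, 4.83, 3.5]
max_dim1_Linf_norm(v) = 1.35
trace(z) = -0.51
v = b @ z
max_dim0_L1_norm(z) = 1.78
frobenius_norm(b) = 7.28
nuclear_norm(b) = 18.45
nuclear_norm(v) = 9.89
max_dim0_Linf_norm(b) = 2.22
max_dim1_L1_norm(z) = 2.25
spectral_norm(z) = 1.00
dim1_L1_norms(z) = [1.18, 1.54, 1.53, 1.72, 1.66, 1.2, 1.33, 1.2, 2.25]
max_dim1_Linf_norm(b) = 2.22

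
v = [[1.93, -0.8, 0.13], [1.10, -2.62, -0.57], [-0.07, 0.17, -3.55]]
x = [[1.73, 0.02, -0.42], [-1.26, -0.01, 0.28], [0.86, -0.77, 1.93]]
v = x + [[0.2, -0.82, 0.55],[2.36, -2.61, -0.85],[-0.93, 0.94, -5.48]]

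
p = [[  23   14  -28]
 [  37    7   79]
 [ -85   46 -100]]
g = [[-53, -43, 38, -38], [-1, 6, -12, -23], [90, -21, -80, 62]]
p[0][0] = 23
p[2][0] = -85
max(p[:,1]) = 46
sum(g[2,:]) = 51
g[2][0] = 90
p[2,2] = -100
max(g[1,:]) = 6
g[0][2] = 38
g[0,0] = -53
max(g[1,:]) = 6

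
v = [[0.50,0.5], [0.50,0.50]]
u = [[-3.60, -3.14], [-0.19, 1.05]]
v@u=[[-1.9, -1.04],  [-1.9, -1.04]]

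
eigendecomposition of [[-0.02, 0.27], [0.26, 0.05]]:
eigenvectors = [[-0.76, -0.67], [0.65, -0.75]]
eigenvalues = [-0.25, 0.28]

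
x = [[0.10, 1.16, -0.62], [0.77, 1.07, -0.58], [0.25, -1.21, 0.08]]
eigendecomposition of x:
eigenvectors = [[0.07+0.37j, 0.07-0.37j, -0.57+0.00j], [0.33-0.13j, (0.33+0.13j), (-0.72+0j)], [0.85+0.00j, (0.85-0j), (0.38+0j)]]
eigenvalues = [(-0.37+0.3j), (-0.37-0.3j), (1.99+0j)]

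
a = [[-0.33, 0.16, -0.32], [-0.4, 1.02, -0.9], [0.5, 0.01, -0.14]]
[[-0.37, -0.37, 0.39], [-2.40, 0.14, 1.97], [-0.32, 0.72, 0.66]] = a@ [[-0.43,  1.43,  0.84],[-1.97,  0.72,  0.78],[0.63,  0.03,  -1.68]]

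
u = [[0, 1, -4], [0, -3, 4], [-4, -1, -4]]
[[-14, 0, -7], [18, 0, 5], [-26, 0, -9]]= u@[[4, 0, 0], [-2, 0, 1], [3, 0, 2]]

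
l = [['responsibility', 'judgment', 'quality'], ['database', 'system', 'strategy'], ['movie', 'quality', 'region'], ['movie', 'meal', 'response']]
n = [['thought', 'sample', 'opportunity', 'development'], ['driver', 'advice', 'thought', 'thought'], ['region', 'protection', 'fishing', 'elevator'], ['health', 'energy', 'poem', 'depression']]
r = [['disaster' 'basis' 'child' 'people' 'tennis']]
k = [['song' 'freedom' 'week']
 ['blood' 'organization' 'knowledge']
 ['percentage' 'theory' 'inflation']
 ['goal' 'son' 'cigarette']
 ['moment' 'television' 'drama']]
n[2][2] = 'fishing'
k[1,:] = ['blood', 'organization', 'knowledge']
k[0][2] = 'week'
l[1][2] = 'strategy'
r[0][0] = 'disaster'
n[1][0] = 'driver'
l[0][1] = 'judgment'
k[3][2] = 'cigarette'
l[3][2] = 'response'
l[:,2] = ['quality', 'strategy', 'region', 'response']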